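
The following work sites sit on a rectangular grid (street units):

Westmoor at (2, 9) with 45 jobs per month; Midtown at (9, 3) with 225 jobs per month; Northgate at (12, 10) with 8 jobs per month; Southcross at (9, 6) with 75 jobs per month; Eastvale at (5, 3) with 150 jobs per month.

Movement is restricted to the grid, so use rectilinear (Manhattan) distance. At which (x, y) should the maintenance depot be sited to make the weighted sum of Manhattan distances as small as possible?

Manhattan distance separates: Σwᵢ(|x−xᵢ|+|y−yᵢ|) = Σwᵢ|x−xᵢ| + Σwᵢ|y−yᵢ|, so x and y are optimised independently as 1-D weighted medians.
Total weight W = 503; half = 251.5.
x-coordinate, sorted with cumulative weight:
  x=2 (Westmoor, w=45) cum 45
  x=5 (Eastvale, w=150) cum 195
  x=9 (Midtown, w=225) cum 420  ← median
  x=9 (Southcross, w=75) cum 495
  x=12 (Northgate, w=8) cum 503
⇒ x* = 9
y-coordinate, sorted with cumulative weight:
  y=3 (Midtown, w=225) cum 225
  y=3 (Eastvale, w=150) cum 375  ← median
  y=6 (Southcross, w=75) cum 450
  y=9 (Westmoor, w=45) cum 495
  y=10 (Northgate, w=8) cum 503
⇒ y* = 3

(9, 3)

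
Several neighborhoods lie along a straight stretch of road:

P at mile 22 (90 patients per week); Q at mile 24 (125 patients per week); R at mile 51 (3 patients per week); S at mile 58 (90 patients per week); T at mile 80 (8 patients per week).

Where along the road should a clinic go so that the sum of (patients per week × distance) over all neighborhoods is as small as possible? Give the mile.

x = 24

For a sum of weighted absolute distances on a line, the optimum is the weighted median (not the mean). Total weight W = 316; half-weight = 158.
Sort by position and accumulate weight:
  mile 22 (P, w=90) → cum 90
  mile 24 (Q, w=125) → cum 215  ≥ 158 → median here
  mile 51 (R, w=3) → cum 218
  mile 58 (S, w=90) → cum 308
  mile 80 (T, w=8) → cum 316
Optimal location: mile 24.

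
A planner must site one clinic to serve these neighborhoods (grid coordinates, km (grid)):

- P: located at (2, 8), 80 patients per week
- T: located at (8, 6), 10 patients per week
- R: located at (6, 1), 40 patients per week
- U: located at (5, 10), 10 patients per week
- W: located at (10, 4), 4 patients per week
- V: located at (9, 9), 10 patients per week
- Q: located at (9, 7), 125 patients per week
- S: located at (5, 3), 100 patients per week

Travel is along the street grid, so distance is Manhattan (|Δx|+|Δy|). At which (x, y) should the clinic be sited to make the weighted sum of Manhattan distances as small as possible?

Manhattan distance separates: Σwᵢ(|x−xᵢ|+|y−yᵢ|) = Σwᵢ|x−xᵢ| + Σwᵢ|y−yᵢ|, so x and y are optimised independently as 1-D weighted medians.
Total weight W = 379; half = 189.5.
x-coordinate, sorted with cumulative weight:
  x=2 (P, w=80) cum 80
  x=5 (U, w=10) cum 90
  x=5 (S, w=100) cum 190  ← median
  x=6 (R, w=40) cum 230
  x=8 (T, w=10) cum 240
  x=9 (V, w=10) cum 250
  x=9 (Q, w=125) cum 375
  x=10 (W, w=4) cum 379
⇒ x* = 5
y-coordinate, sorted with cumulative weight:
  y=1 (R, w=40) cum 40
  y=3 (S, w=100) cum 140
  y=4 (W, w=4) cum 144
  y=6 (T, w=10) cum 154
  y=7 (Q, w=125) cum 279  ← median
  y=8 (P, w=80) cum 359
  y=9 (V, w=10) cum 369
  y=10 (U, w=10) cum 379
⇒ y* = 7

(5, 7)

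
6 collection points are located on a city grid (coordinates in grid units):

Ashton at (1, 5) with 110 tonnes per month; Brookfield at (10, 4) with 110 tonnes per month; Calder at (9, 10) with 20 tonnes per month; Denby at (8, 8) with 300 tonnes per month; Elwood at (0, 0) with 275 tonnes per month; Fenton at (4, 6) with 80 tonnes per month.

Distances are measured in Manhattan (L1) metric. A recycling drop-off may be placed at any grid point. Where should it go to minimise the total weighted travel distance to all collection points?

(4, 5)

Manhattan distance separates: Σwᵢ(|x−xᵢ|+|y−yᵢ|) = Σwᵢ|x−xᵢ| + Σwᵢ|y−yᵢ|, so x and y are optimised independently as 1-D weighted medians.
Total weight W = 895; half = 447.5.
x-coordinate, sorted with cumulative weight:
  x=0 (Elwood, w=275) cum 275
  x=1 (Ashton, w=110) cum 385
  x=4 (Fenton, w=80) cum 465  ← median
  x=8 (Denby, w=300) cum 765
  x=9 (Calder, w=20) cum 785
  x=10 (Brookfield, w=110) cum 895
⇒ x* = 4
y-coordinate, sorted with cumulative weight:
  y=0 (Elwood, w=275) cum 275
  y=4 (Brookfield, w=110) cum 385
  y=5 (Ashton, w=110) cum 495  ← median
  y=6 (Fenton, w=80) cum 575
  y=8 (Denby, w=300) cum 875
  y=10 (Calder, w=20) cum 895
⇒ y* = 5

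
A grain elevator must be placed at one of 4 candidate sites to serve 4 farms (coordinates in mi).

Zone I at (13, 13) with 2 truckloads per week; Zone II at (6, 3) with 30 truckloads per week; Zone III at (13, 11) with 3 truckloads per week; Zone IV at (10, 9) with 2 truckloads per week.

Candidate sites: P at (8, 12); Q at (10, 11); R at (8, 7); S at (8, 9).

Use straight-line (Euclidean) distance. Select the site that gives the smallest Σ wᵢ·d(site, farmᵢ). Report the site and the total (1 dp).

Total weighted distance at each candidate:
  P (8, 12): total = 309.3
  Q (10, 11): total = 288.5
  R (8, 7): total = 174.7
  S (8, 9): total = 222.7
Minimum is at R with total 174.7 mi.

R, total 174.7 mi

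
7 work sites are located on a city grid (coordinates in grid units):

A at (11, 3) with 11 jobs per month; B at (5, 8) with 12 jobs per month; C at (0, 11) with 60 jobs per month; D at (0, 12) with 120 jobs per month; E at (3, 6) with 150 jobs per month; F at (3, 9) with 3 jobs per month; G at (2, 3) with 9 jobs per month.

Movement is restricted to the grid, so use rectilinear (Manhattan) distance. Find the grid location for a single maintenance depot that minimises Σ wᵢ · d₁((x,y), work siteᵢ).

Manhattan distance separates: Σwᵢ(|x−xᵢ|+|y−yᵢ|) = Σwᵢ|x−xᵢ| + Σwᵢ|y−yᵢ|, so x and y are optimised independently as 1-D weighted medians.
Total weight W = 365; half = 182.5.
x-coordinate, sorted with cumulative weight:
  x=0 (C, w=60) cum 60
  x=0 (D, w=120) cum 180
  x=2 (G, w=9) cum 189  ← median
  x=3 (E, w=150) cum 339
  x=3 (F, w=3) cum 342
  x=5 (B, w=12) cum 354
  x=11 (A, w=11) cum 365
⇒ x* = 2
y-coordinate, sorted with cumulative weight:
  y=3 (A, w=11) cum 11
  y=3 (G, w=9) cum 20
  y=6 (E, w=150) cum 170
  y=8 (B, w=12) cum 182
  y=9 (F, w=3) cum 185  ← median
  y=11 (C, w=60) cum 245
  y=12 (D, w=120) cum 365
⇒ y* = 9

(2, 9)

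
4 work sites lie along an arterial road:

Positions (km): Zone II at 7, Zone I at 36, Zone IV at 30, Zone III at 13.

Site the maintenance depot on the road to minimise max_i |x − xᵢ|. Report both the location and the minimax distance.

The 1-center on a line is the midpoint of the two extreme points: leftmost at 7, rightmost at 36.
Optimal location = (7 + 36)/2 = 21.5; maximum distance = (36 − 7)/2 = 14.5.

location 21.5, max distance 14.5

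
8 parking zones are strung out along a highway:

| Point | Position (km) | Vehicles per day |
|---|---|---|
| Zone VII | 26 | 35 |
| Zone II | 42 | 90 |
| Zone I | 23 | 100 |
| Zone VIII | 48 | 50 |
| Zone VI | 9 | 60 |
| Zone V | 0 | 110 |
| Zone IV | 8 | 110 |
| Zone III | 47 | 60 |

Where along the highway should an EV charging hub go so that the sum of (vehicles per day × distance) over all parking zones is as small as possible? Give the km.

x = 23

For a sum of weighted absolute distances on a line, the optimum is the weighted median (not the mean). Total weight W = 615; half-weight = 307.5.
Sort by position and accumulate weight:
  km 0 (Zone V, w=110) → cum 110
  km 8 (Zone IV, w=110) → cum 220
  km 9 (Zone VI, w=60) → cum 280
  km 23 (Zone I, w=100) → cum 380  ≥ 307.5 → median here
  km 26 (Zone VII, w=35) → cum 415
  km 42 (Zone II, w=90) → cum 505
  km 47 (Zone III, w=60) → cum 565
  km 48 (Zone VIII, w=50) → cum 615
Optimal location: km 23.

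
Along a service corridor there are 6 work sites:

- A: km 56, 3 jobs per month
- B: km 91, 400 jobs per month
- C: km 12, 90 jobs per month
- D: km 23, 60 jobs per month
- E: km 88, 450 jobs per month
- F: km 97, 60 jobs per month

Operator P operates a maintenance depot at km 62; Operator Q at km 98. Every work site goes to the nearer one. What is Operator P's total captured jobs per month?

153

The indifferent point is the midpoint (62+98)/2 = 80; work sites left of it (closer to Operator P at 62) go to Operator P, those right go to Operator Q.
  C at 12 (w=90) → Operator P
  D at 23 (w=60) → Operator P
  A at 56 (w=3) → Operator P
  E at 88 (w=450) → Operator Q
  B at 91 (w=400) → Operator Q
  F at 97 (w=60) → Operator Q
Operator P captures 153; Operator Q captures 910.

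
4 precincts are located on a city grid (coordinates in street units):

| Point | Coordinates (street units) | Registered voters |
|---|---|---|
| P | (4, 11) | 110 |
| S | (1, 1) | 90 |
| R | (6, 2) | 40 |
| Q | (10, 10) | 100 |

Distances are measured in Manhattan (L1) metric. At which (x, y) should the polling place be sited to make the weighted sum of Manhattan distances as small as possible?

Manhattan distance separates: Σwᵢ(|x−xᵢ|+|y−yᵢ|) = Σwᵢ|x−xᵢ| + Σwᵢ|y−yᵢ|, so x and y are optimised independently as 1-D weighted medians.
Total weight W = 340; half = 170.
x-coordinate, sorted with cumulative weight:
  x=1 (S, w=90) cum 90
  x=4 (P, w=110) cum 200  ← median
  x=6 (R, w=40) cum 240
  x=10 (Q, w=100) cum 340
⇒ x* = 4
y-coordinate, sorted with cumulative weight:
  y=1 (S, w=90) cum 90
  y=2 (R, w=40) cum 130
  y=10 (Q, w=100) cum 230  ← median
  y=11 (P, w=110) cum 340
⇒ y* = 10

(4, 10)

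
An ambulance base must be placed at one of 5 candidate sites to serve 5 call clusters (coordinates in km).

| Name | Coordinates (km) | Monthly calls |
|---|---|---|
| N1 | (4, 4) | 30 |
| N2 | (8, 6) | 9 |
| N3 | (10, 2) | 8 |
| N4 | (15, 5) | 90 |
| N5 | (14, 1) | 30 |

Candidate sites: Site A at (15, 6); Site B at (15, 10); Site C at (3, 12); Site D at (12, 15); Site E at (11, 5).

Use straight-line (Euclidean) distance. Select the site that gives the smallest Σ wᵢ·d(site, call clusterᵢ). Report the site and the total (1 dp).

Site A, total 692.6 km

Total weighted distance at each candidate:
  Site A (15, 6): total = 692.6
  Site B (15, 10): total = 1245.6
  Site C (3, 12): total = 2126.8
  Site D (12, 15): total = 1965.8
  Site E (11, 5): total = 775.9
Minimum is at Site A with total 692.6 km.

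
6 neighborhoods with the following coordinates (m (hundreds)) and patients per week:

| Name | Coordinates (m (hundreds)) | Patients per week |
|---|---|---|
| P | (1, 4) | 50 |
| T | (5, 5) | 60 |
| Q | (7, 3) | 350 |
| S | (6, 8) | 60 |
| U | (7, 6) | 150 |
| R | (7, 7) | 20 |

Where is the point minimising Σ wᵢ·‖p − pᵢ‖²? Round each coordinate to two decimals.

(6.30, 4.45)

The minimiser of Σwᵢ‖p−pᵢ‖² is the weighted centroid p* = (Σwᵢpᵢ)/(Σwᵢ).
Σwᵢ = 690.
Σwᵢxᵢ = 50·1 + 60·5 + 350·7 + 60·6 + 150·7 + 20·7 = 4350.
Σwᵢyᵢ = 50·4 + 60·5 + 350·3 + 60·8 + 150·6 + 20·7 = 3070.
x* = 4350/690 = 6.30, y* = 3070/690 = 4.45.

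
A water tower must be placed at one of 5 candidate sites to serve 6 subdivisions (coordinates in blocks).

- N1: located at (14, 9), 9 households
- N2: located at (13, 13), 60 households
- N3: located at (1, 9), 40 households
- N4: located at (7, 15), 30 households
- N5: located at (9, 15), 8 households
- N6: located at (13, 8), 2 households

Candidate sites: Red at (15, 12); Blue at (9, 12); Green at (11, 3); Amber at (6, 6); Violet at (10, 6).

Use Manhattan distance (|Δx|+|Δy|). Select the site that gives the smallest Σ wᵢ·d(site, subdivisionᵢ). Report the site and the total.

Blue, total 1002 blocks

Total weighted distance at each candidate:
  Red (15, 12): total = 1310
  Blue (9, 12): total = 1002
  Green (11, 3): total = 2047
  Amber (6, 6): total = 1673
  Violet (10, 6): total = 1593
Minimum is at Blue with total 1002 blocks.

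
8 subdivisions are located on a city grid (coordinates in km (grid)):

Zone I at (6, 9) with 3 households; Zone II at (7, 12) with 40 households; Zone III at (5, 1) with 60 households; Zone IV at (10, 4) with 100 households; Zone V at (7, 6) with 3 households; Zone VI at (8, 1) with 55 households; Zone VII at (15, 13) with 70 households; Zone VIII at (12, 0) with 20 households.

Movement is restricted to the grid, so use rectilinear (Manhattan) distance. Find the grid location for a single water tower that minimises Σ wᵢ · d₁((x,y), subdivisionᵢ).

(10, 4)

Manhattan distance separates: Σwᵢ(|x−xᵢ|+|y−yᵢ|) = Σwᵢ|x−xᵢ| + Σwᵢ|y−yᵢ|, so x and y are optimised independently as 1-D weighted medians.
Total weight W = 351; half = 175.5.
x-coordinate, sorted with cumulative weight:
  x=5 (Zone III, w=60) cum 60
  x=6 (Zone I, w=3) cum 63
  x=7 (Zone II, w=40) cum 103
  x=7 (Zone V, w=3) cum 106
  x=8 (Zone VI, w=55) cum 161
  x=10 (Zone IV, w=100) cum 261  ← median
  x=12 (Zone VIII, w=20) cum 281
  x=15 (Zone VII, w=70) cum 351
⇒ x* = 10
y-coordinate, sorted with cumulative weight:
  y=0 (Zone VIII, w=20) cum 20
  y=1 (Zone III, w=60) cum 80
  y=1 (Zone VI, w=55) cum 135
  y=4 (Zone IV, w=100) cum 235  ← median
  y=6 (Zone V, w=3) cum 238
  y=9 (Zone I, w=3) cum 241
  y=12 (Zone II, w=40) cum 281
  y=13 (Zone VII, w=70) cum 351
⇒ y* = 4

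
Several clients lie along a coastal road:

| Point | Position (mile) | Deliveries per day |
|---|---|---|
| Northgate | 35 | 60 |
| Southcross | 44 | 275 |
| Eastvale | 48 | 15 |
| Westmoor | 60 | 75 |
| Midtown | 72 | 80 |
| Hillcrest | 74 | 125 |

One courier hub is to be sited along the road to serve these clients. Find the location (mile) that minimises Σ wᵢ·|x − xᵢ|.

For a sum of weighted absolute distances on a line, the optimum is the weighted median (not the mean). Total weight W = 630; half-weight = 315.
Sort by position and accumulate weight:
  mile 35 (Northgate, w=60) → cum 60
  mile 44 (Southcross, w=275) → cum 335  ≥ 315 → median here
  mile 48 (Eastvale, w=15) → cum 350
  mile 60 (Westmoor, w=75) → cum 425
  mile 72 (Midtown, w=80) → cum 505
  mile 74 (Hillcrest, w=125) → cum 630
Optimal location: mile 44.

x = 44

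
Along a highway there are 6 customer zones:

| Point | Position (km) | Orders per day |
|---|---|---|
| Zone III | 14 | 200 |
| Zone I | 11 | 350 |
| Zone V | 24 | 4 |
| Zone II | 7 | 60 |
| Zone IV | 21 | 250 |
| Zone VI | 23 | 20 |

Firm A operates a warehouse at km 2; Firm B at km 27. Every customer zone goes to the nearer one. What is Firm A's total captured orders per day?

610

The indifferent point is the midpoint (2+27)/2 = 14.5; customer zones left of it (closer to Firm A at 2) go to Firm A, those right go to Firm B.
  Zone II at 7 (w=60) → Firm A
  Zone I at 11 (w=350) → Firm A
  Zone III at 14 (w=200) → Firm A
  Zone IV at 21 (w=250) → Firm B
  Zone VI at 23 (w=20) → Firm B
  Zone V at 24 (w=4) → Firm B
Firm A captures 610; Firm B captures 274.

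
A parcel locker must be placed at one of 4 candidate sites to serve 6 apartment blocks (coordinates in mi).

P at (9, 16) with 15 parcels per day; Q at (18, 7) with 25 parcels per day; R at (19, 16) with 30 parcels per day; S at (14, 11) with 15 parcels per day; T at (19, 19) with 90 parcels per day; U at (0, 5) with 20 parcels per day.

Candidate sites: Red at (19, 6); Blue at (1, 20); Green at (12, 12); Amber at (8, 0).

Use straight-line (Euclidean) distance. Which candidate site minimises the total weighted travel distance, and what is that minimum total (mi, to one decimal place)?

Total weighted distance at each candidate:
  Red (19, 6): total = 2204.1
  Blue (1, 20): total = 3382.7
  Green (12, 12): total = 1714.5
  Amber (8, 0): total = 3480.7
Minimum is at Green with total 1714.5 mi.

Green, total 1714.5 mi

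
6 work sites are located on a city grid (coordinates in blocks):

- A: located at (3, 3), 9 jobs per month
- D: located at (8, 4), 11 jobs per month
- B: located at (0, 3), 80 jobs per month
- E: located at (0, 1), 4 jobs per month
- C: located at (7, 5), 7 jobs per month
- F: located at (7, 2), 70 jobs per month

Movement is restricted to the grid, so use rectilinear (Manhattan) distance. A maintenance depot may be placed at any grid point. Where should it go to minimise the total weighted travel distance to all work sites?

Manhattan distance separates: Σwᵢ(|x−xᵢ|+|y−yᵢ|) = Σwᵢ|x−xᵢ| + Σwᵢ|y−yᵢ|, so x and y are optimised independently as 1-D weighted medians.
Total weight W = 181; half = 90.5.
x-coordinate, sorted with cumulative weight:
  x=0 (B, w=80) cum 80
  x=0 (E, w=4) cum 84
  x=3 (A, w=9) cum 93  ← median
  x=7 (C, w=7) cum 100
  x=7 (F, w=70) cum 170
  x=8 (D, w=11) cum 181
⇒ x* = 3
y-coordinate, sorted with cumulative weight:
  y=1 (E, w=4) cum 4
  y=2 (F, w=70) cum 74
  y=3 (A, w=9) cum 83
  y=3 (B, w=80) cum 163  ← median
  y=4 (D, w=11) cum 174
  y=5 (C, w=7) cum 181
⇒ y* = 3

(3, 3)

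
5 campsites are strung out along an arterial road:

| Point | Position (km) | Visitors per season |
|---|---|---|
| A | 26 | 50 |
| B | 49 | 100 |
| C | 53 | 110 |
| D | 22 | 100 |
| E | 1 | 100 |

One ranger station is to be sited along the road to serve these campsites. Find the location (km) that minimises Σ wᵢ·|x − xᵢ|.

For a sum of weighted absolute distances on a line, the optimum is the weighted median (not the mean). Total weight W = 460; half-weight = 230.
Sort by position and accumulate weight:
  km 1 (E, w=100) → cum 100
  km 22 (D, w=100) → cum 200
  km 26 (A, w=50) → cum 250  ≥ 230 → median here
  km 49 (B, w=100) → cum 350
  km 53 (C, w=110) → cum 460
Optimal location: km 26.

x = 26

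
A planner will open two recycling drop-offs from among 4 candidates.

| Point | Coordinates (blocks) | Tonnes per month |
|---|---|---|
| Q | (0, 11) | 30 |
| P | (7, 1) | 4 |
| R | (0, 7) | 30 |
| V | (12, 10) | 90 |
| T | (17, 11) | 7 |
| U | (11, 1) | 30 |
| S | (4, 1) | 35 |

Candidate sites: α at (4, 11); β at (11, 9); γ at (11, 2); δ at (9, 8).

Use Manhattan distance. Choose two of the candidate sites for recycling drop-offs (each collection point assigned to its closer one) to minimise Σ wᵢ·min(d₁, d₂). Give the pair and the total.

{α, β}, total 1234

Evaluate every pair (each demand assigned to the nearer of the two):
  {α, β}: total = 1234
  {β, γ}: total = 1346
  {γ, δ}: total = 1517
  {α, δ}: total = 1543
  {α, γ}: total = 1591
  {β, δ}: total = 1592
Best pair: {α, β} with total 1234.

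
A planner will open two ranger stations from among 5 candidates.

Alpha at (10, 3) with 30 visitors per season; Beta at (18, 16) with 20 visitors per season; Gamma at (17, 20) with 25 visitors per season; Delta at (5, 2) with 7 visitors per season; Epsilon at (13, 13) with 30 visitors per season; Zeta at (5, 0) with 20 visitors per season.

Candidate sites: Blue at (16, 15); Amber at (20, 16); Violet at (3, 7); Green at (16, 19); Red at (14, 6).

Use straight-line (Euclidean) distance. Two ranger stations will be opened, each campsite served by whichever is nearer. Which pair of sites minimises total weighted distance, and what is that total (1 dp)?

{Blue, Violet}, total 705.5

Evaluate every pair (each demand assigned to the nearer of the two):
  {Blue, Violet}: total = 705.5
  {Blue, Red}: total = 715.6
  {Violet, Green}: total = 733.9
  {Green, Red}: total = 744.0
  {Amber, Red}: total = 812.4
  {Amber, Violet}: total = 818.6
  {Blue, Green}: total = 1082.0
  {Violet, Red}: total = 1118.8
  {Blue, Amber}: total = 1166.9
  {Amber, Green}: total = 1349.0
Best pair: {Blue, Violet} with total 705.5.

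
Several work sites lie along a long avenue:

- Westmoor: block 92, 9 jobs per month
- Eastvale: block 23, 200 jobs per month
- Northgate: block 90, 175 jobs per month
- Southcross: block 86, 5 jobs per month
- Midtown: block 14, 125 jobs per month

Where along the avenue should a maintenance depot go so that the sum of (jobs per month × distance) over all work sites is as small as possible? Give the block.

x = 23

For a sum of weighted absolute distances on a line, the optimum is the weighted median (not the mean). Total weight W = 514; half-weight = 257.
Sort by position and accumulate weight:
  block 14 (Midtown, w=125) → cum 125
  block 23 (Eastvale, w=200) → cum 325  ≥ 257 → median here
  block 86 (Southcross, w=5) → cum 330
  block 90 (Northgate, w=175) → cum 505
  block 92 (Westmoor, w=9) → cum 514
Optimal location: block 23.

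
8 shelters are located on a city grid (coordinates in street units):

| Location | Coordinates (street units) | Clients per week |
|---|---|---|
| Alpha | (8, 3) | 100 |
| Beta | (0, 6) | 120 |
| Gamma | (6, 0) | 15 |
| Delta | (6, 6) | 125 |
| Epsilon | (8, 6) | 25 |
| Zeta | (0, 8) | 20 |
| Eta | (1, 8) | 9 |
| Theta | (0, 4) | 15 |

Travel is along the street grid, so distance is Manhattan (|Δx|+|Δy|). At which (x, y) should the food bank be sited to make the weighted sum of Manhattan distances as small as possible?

Manhattan distance separates: Σwᵢ(|x−xᵢ|+|y−yᵢ|) = Σwᵢ|x−xᵢ| + Σwᵢ|y−yᵢ|, so x and y are optimised independently as 1-D weighted medians.
Total weight W = 429; half = 214.5.
x-coordinate, sorted with cumulative weight:
  x=0 (Beta, w=120) cum 120
  x=0 (Zeta, w=20) cum 140
  x=0 (Theta, w=15) cum 155
  x=1 (Eta, w=9) cum 164
  x=6 (Gamma, w=15) cum 179
  x=6 (Delta, w=125) cum 304  ← median
  x=8 (Alpha, w=100) cum 404
  x=8 (Epsilon, w=25) cum 429
⇒ x* = 6
y-coordinate, sorted with cumulative weight:
  y=0 (Gamma, w=15) cum 15
  y=3 (Alpha, w=100) cum 115
  y=4 (Theta, w=15) cum 130
  y=6 (Beta, w=120) cum 250  ← median
  y=6 (Delta, w=125) cum 375
  y=6 (Epsilon, w=25) cum 400
  y=8 (Zeta, w=20) cum 420
  y=8 (Eta, w=9) cum 429
⇒ y* = 6

(6, 6)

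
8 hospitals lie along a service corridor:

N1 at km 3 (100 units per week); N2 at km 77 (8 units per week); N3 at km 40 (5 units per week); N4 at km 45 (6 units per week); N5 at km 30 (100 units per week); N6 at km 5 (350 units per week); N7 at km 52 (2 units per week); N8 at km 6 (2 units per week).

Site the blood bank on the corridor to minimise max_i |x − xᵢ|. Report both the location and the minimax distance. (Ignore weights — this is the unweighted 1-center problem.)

location 40, max distance 37

The 1-center on a line is the midpoint of the two extreme points: leftmost at 3, rightmost at 77.
Optimal location = (3 + 77)/2 = 40; maximum distance = (77 − 3)/2 = 37.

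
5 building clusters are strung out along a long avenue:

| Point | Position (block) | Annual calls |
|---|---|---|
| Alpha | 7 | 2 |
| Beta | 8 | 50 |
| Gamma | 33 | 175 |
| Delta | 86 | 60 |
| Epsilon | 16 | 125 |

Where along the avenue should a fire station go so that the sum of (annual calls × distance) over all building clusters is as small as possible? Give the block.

For a sum of weighted absolute distances on a line, the optimum is the weighted median (not the mean). Total weight W = 412; half-weight = 206.
Sort by position and accumulate weight:
  block 7 (Alpha, w=2) → cum 2
  block 8 (Beta, w=50) → cum 52
  block 16 (Epsilon, w=125) → cum 177
  block 33 (Gamma, w=175) → cum 352  ≥ 206 → median here
  block 86 (Delta, w=60) → cum 412
Optimal location: block 33.

x = 33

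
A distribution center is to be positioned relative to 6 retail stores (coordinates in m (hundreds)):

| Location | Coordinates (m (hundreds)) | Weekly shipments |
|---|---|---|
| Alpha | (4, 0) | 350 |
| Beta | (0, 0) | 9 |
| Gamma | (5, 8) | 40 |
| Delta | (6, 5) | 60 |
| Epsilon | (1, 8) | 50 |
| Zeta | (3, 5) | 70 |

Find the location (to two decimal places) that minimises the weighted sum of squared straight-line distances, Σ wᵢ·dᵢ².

(3.83, 2.37)

The minimiser of Σwᵢ‖p−pᵢ‖² is the weighted centroid p* = (Σwᵢpᵢ)/(Σwᵢ).
Σwᵢ = 579.
Σwᵢxᵢ = 350·4 + 9·0 + 40·5 + 60·6 + 50·1 + 70·3 = 2220.
Σwᵢyᵢ = 350·0 + 9·0 + 40·8 + 60·5 + 50·8 + 70·5 = 1370.
x* = 2220/579 = 3.83, y* = 1370/579 = 2.37.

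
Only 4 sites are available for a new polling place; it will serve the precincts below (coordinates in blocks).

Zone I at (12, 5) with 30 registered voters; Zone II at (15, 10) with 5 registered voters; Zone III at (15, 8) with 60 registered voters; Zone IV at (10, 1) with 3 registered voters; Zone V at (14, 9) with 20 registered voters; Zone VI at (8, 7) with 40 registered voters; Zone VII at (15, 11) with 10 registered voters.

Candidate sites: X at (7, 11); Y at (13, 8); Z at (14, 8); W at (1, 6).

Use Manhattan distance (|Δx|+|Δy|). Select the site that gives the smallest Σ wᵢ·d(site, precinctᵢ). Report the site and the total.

Total weighted distance at each candidate:
  X (7, 11): total = 1534
  Y (13, 8): total = 620
  Z (14, 8): total = 598
  W (1, 6): total = 2282
Minimum is at Z with total 598 blocks.

Z, total 598 blocks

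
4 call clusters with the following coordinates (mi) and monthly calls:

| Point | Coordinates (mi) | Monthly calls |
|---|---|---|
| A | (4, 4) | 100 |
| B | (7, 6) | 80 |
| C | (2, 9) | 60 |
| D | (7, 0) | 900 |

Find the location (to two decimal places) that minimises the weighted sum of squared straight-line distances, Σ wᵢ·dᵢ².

The minimiser of Σwᵢ‖p−pᵢ‖² is the weighted centroid p* = (Σwᵢpᵢ)/(Σwᵢ).
Σwᵢ = 1140.
Σwᵢxᵢ = 100·4 + 80·7 + 60·2 + 900·7 = 7380.
Σwᵢyᵢ = 100·4 + 80·6 + 60·9 + 900·0 = 1420.
x* = 7380/1140 = 6.47, y* = 1420/1140 = 1.25.

(6.47, 1.25)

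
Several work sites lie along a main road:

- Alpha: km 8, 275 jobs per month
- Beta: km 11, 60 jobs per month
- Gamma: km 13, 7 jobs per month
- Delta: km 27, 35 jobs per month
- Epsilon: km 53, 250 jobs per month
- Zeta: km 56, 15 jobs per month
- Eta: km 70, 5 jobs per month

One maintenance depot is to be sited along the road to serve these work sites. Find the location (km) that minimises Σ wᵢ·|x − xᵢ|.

For a sum of weighted absolute distances on a line, the optimum is the weighted median (not the mean). Total weight W = 647; half-weight = 323.5.
Sort by position and accumulate weight:
  km 8 (Alpha, w=275) → cum 275
  km 11 (Beta, w=60) → cum 335  ≥ 323.5 → median here
  km 13 (Gamma, w=7) → cum 342
  km 27 (Delta, w=35) → cum 377
  km 53 (Epsilon, w=250) → cum 627
  km 56 (Zeta, w=15) → cum 642
  km 70 (Eta, w=5) → cum 647
Optimal location: km 11.

x = 11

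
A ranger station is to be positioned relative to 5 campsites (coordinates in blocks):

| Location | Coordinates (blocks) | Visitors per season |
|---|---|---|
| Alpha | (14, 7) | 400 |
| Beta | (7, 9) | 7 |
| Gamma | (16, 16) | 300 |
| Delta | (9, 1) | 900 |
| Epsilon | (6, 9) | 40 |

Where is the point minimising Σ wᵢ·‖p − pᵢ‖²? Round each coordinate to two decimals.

The minimiser of Σwᵢ‖p−pᵢ‖² is the weighted centroid p* = (Σwᵢpᵢ)/(Σwᵢ).
Σwᵢ = 1647.
Σwᵢxᵢ = 400·14 + 7·7 + 300·16 + 900·9 + 40·6 = 18789.
Σwᵢyᵢ = 400·7 + 7·9 + 300·16 + 900·1 + 40·9 = 8923.
x* = 18789/1647 = 11.41, y* = 8923/1647 = 5.42.

(11.41, 5.42)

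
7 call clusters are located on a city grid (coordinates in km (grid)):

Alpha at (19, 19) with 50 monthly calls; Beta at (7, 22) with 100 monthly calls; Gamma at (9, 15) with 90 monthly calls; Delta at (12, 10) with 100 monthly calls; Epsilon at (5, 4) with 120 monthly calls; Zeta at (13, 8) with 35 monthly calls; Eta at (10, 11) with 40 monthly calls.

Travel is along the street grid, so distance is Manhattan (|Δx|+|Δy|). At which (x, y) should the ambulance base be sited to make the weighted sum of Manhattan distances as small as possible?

(9, 11)

Manhattan distance separates: Σwᵢ(|x−xᵢ|+|y−yᵢ|) = Σwᵢ|x−xᵢ| + Σwᵢ|y−yᵢ|, so x and y are optimised independently as 1-D weighted medians.
Total weight W = 535; half = 267.5.
x-coordinate, sorted with cumulative weight:
  x=5 (Epsilon, w=120) cum 120
  x=7 (Beta, w=100) cum 220
  x=9 (Gamma, w=90) cum 310  ← median
  x=10 (Eta, w=40) cum 350
  x=12 (Delta, w=100) cum 450
  x=13 (Zeta, w=35) cum 485
  x=19 (Alpha, w=50) cum 535
⇒ x* = 9
y-coordinate, sorted with cumulative weight:
  y=4 (Epsilon, w=120) cum 120
  y=8 (Zeta, w=35) cum 155
  y=10 (Delta, w=100) cum 255
  y=11 (Eta, w=40) cum 295  ← median
  y=15 (Gamma, w=90) cum 385
  y=19 (Alpha, w=50) cum 435
  y=22 (Beta, w=100) cum 535
⇒ y* = 11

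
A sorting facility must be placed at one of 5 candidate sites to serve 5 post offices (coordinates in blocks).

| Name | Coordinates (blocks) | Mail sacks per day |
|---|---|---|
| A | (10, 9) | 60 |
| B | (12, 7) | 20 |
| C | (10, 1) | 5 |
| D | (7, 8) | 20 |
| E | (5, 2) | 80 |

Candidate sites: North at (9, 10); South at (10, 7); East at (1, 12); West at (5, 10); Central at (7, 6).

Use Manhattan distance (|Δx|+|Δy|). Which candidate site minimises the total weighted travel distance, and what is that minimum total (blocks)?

Central, total 1040 blocks

Total weighted distance at each candidate:
  North (9, 10): total = 1330
  South (10, 7): total = 1070
  East (1, 12): total = 2460
  West (5, 10): total = 1350
  Central (7, 6): total = 1040
Minimum is at Central with total 1040 blocks.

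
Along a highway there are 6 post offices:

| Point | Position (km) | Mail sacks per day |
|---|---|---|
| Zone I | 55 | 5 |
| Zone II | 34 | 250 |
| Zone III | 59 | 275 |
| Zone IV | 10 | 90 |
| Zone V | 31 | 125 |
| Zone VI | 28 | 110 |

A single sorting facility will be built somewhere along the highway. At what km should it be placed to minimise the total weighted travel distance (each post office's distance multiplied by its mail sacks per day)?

For a sum of weighted absolute distances on a line, the optimum is the weighted median (not the mean). Total weight W = 855; half-weight = 427.5.
Sort by position and accumulate weight:
  km 10 (Zone IV, w=90) → cum 90
  km 28 (Zone VI, w=110) → cum 200
  km 31 (Zone V, w=125) → cum 325
  km 34 (Zone II, w=250) → cum 575  ≥ 427.5 → median here
  km 55 (Zone I, w=5) → cum 580
  km 59 (Zone III, w=275) → cum 855
Optimal location: km 34.

x = 34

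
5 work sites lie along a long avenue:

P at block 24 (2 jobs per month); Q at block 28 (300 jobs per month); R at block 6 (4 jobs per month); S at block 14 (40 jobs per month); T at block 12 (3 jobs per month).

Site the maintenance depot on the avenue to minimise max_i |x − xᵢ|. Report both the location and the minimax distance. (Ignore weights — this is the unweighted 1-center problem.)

location 17, max distance 11

The 1-center on a line is the midpoint of the two extreme points: leftmost at 6, rightmost at 28.
Optimal location = (6 + 28)/2 = 17; maximum distance = (28 − 6)/2 = 11.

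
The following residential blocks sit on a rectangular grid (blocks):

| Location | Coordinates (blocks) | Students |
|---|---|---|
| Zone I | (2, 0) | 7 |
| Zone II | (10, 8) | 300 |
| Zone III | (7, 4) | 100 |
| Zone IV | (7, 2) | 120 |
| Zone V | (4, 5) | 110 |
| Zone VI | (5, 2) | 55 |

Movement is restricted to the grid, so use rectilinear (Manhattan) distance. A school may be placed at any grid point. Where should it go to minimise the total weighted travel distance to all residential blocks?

(7, 5)

Manhattan distance separates: Σwᵢ(|x−xᵢ|+|y−yᵢ|) = Σwᵢ|x−xᵢ| + Σwᵢ|y−yᵢ|, so x and y are optimised independently as 1-D weighted medians.
Total weight W = 692; half = 346.
x-coordinate, sorted with cumulative weight:
  x=2 (Zone I, w=7) cum 7
  x=4 (Zone V, w=110) cum 117
  x=5 (Zone VI, w=55) cum 172
  x=7 (Zone III, w=100) cum 272
  x=7 (Zone IV, w=120) cum 392  ← median
  x=10 (Zone II, w=300) cum 692
⇒ x* = 7
y-coordinate, sorted with cumulative weight:
  y=0 (Zone I, w=7) cum 7
  y=2 (Zone IV, w=120) cum 127
  y=2 (Zone VI, w=55) cum 182
  y=4 (Zone III, w=100) cum 282
  y=5 (Zone V, w=110) cum 392  ← median
  y=8 (Zone II, w=300) cum 692
⇒ y* = 5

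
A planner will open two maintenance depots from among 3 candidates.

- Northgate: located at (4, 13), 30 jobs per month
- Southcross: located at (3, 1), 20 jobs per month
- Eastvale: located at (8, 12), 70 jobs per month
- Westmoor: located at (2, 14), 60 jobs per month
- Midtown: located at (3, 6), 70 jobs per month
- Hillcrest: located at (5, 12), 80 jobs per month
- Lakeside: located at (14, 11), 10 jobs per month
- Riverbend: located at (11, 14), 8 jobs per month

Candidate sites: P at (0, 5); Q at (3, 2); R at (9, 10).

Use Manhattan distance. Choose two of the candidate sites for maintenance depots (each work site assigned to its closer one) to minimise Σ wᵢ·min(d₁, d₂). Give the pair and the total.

Evaluate every pair (each demand assigned to the nearer of the two):
  {Q, R}: total = 1998
  {P, R}: total = 2118
  {P, Q}: total = 3690
Best pair: {Q, R} with total 1998.

{Q, R}, total 1998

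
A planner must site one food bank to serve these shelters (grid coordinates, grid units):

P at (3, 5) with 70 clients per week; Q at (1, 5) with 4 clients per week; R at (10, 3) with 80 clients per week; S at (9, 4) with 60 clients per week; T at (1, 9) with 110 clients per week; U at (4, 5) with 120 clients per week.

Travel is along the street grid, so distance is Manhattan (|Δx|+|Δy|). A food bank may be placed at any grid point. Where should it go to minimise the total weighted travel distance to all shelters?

(4, 5)

Manhattan distance separates: Σwᵢ(|x−xᵢ|+|y−yᵢ|) = Σwᵢ|x−xᵢ| + Σwᵢ|y−yᵢ|, so x and y are optimised independently as 1-D weighted medians.
Total weight W = 444; half = 222.
x-coordinate, sorted with cumulative weight:
  x=1 (Q, w=4) cum 4
  x=1 (T, w=110) cum 114
  x=3 (P, w=70) cum 184
  x=4 (U, w=120) cum 304  ← median
  x=9 (S, w=60) cum 364
  x=10 (R, w=80) cum 444
⇒ x* = 4
y-coordinate, sorted with cumulative weight:
  y=3 (R, w=80) cum 80
  y=4 (S, w=60) cum 140
  y=5 (P, w=70) cum 210
  y=5 (Q, w=4) cum 214
  y=5 (U, w=120) cum 334  ← median
  y=9 (T, w=110) cum 444
⇒ y* = 5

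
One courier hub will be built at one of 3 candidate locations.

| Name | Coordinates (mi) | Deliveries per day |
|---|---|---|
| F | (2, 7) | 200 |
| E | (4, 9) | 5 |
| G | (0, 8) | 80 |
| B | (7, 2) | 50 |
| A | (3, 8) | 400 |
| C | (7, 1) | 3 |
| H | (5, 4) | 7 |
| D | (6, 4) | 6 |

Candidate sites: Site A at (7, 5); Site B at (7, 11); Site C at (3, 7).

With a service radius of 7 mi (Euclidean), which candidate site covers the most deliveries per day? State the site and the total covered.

Site C, covering 748

Coverage radius r = 7 mi; a point is covered iff (Δx)²+(Δy)² ≤ 7² = 49.
  Site A (7, 5): covers {F, E, B, A, C, H, D} → 671
  Site B (7, 11): covers {F, E, A} → 605
  Site C (3, 7): covers {F, E, G, B, A, H, D} → 748
Maximum coverage at Site C: 748 deliveries per day.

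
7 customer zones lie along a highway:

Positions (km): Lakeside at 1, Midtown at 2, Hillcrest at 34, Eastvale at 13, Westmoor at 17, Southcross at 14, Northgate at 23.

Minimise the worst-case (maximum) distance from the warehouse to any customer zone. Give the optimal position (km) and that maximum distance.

The 1-center on a line is the midpoint of the two extreme points: leftmost at 1, rightmost at 34.
Optimal location = (1 + 34)/2 = 17.5; maximum distance = (34 − 1)/2 = 16.5.

location 17.5, max distance 16.5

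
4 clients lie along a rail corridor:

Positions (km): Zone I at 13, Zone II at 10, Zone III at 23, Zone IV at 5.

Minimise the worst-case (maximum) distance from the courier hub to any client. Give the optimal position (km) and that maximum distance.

The 1-center on a line is the midpoint of the two extreme points: leftmost at 5, rightmost at 23.
Optimal location = (5 + 23)/2 = 14; maximum distance = (23 − 5)/2 = 9.

location 14, max distance 9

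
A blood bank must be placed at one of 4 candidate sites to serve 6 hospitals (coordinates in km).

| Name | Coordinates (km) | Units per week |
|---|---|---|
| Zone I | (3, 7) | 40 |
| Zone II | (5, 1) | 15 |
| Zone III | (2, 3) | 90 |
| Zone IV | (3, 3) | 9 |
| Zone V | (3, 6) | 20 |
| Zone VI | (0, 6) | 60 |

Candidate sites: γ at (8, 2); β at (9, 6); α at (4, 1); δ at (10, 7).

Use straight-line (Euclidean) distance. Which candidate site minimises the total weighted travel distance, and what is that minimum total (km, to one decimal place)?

α, total 1019.2 km

Total weighted distance at each candidate:
  γ (8, 2): total = 1588.3
  β (9, 6): total = 1745.2
  α (4, 1): total = 1019.2
  δ (10, 7): total = 2019.1
Minimum is at α with total 1019.2 km.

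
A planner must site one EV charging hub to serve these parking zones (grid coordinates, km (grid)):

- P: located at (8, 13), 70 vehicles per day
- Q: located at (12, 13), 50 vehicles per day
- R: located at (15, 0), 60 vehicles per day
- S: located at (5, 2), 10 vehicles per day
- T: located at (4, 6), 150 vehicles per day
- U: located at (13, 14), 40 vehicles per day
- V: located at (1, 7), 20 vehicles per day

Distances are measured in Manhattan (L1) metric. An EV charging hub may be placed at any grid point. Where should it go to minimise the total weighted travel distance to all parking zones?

Manhattan distance separates: Σwᵢ(|x−xᵢ|+|y−yᵢ|) = Σwᵢ|x−xᵢ| + Σwᵢ|y−yᵢ|, so x and y are optimised independently as 1-D weighted medians.
Total weight W = 400; half = 200.
x-coordinate, sorted with cumulative weight:
  x=1 (V, w=20) cum 20
  x=4 (T, w=150) cum 170
  x=5 (S, w=10) cum 180
  x=8 (P, w=70) cum 250  ← median
  x=12 (Q, w=50) cum 300
  x=13 (U, w=40) cum 340
  x=15 (R, w=60) cum 400
⇒ x* = 8
y-coordinate, sorted with cumulative weight:
  y=0 (R, w=60) cum 60
  y=2 (S, w=10) cum 70
  y=6 (T, w=150) cum 220  ← median
  y=7 (V, w=20) cum 240
  y=13 (P, w=70) cum 310
  y=13 (Q, w=50) cum 360
  y=14 (U, w=40) cum 400
⇒ y* = 6

(8, 6)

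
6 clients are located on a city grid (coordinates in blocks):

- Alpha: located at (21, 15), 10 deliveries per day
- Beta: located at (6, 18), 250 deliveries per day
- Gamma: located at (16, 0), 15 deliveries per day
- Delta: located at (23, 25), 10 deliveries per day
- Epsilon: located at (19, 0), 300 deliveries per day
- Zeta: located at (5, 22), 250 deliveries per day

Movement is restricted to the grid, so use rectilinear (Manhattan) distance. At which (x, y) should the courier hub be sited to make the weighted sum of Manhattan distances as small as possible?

(6, 18)

Manhattan distance separates: Σwᵢ(|x−xᵢ|+|y−yᵢ|) = Σwᵢ|x−xᵢ| + Σwᵢ|y−yᵢ|, so x and y are optimised independently as 1-D weighted medians.
Total weight W = 835; half = 417.5.
x-coordinate, sorted with cumulative weight:
  x=5 (Zeta, w=250) cum 250
  x=6 (Beta, w=250) cum 500  ← median
  x=16 (Gamma, w=15) cum 515
  x=19 (Epsilon, w=300) cum 815
  x=21 (Alpha, w=10) cum 825
  x=23 (Delta, w=10) cum 835
⇒ x* = 6
y-coordinate, sorted with cumulative weight:
  y=0 (Gamma, w=15) cum 15
  y=0 (Epsilon, w=300) cum 315
  y=15 (Alpha, w=10) cum 325
  y=18 (Beta, w=250) cum 575  ← median
  y=22 (Zeta, w=250) cum 825
  y=25 (Delta, w=10) cum 835
⇒ y* = 18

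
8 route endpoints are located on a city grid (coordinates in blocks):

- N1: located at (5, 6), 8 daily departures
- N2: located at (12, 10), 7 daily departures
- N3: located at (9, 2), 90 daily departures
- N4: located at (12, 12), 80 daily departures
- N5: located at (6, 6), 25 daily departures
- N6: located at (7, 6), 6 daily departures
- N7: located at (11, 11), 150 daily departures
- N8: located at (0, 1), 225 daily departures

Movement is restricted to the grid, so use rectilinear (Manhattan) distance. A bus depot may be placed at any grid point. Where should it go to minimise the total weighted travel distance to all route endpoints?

(9, 2)

Manhattan distance separates: Σwᵢ(|x−xᵢ|+|y−yᵢ|) = Σwᵢ|x−xᵢ| + Σwᵢ|y−yᵢ|, so x and y are optimised independently as 1-D weighted medians.
Total weight W = 591; half = 295.5.
x-coordinate, sorted with cumulative weight:
  x=0 (N8, w=225) cum 225
  x=5 (N1, w=8) cum 233
  x=6 (N5, w=25) cum 258
  x=7 (N6, w=6) cum 264
  x=9 (N3, w=90) cum 354  ← median
  x=11 (N7, w=150) cum 504
  x=12 (N2, w=7) cum 511
  x=12 (N4, w=80) cum 591
⇒ x* = 9
y-coordinate, sorted with cumulative weight:
  y=1 (N8, w=225) cum 225
  y=2 (N3, w=90) cum 315  ← median
  y=6 (N1, w=8) cum 323
  y=6 (N5, w=25) cum 348
  y=6 (N6, w=6) cum 354
  y=10 (N2, w=7) cum 361
  y=11 (N7, w=150) cum 511
  y=12 (N4, w=80) cum 591
⇒ y* = 2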